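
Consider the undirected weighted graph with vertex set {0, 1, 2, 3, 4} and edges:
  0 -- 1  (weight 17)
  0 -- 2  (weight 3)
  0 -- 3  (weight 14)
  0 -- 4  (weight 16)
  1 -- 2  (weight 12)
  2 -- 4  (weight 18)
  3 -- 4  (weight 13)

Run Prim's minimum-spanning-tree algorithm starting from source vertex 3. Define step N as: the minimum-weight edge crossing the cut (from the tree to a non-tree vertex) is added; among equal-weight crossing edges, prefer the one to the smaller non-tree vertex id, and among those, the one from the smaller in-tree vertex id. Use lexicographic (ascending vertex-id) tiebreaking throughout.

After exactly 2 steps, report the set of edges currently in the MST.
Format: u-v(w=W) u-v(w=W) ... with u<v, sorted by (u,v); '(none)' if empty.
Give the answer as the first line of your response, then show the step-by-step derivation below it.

0-3(w=14) 3-4(w=13)

step 1: add edge 3-4 (w=13); MST = {3-4(w=13)}
step 2: add edge 0-3 (w=14); MST = {0-3(w=14) 3-4(w=13)}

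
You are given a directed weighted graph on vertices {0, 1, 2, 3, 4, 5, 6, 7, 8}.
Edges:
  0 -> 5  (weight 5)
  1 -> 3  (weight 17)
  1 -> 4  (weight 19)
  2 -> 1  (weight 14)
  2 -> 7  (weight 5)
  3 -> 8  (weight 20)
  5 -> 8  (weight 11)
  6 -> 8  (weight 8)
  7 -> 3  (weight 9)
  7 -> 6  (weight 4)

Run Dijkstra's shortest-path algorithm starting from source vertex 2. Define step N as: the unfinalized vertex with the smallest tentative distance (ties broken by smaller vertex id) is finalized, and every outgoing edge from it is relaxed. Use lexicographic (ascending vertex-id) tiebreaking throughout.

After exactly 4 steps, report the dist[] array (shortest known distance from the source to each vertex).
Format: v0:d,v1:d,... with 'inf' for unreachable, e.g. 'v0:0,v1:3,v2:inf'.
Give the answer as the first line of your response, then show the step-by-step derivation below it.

v0:inf,v1:14,v2:0,v3:14,v4:33,v5:inf,v6:9,v7:5,v8:17

step 1: dist = v0:inf,v1:14,v2:0,v3:inf,v4:inf,v5:inf,v6:inf,v7:5,v8:inf
step 2: dist = v0:inf,v1:14,v2:0,v3:14,v4:inf,v5:inf,v6:9,v7:5,v8:inf
step 3: dist = v0:inf,v1:14,v2:0,v3:14,v4:inf,v5:inf,v6:9,v7:5,v8:17
step 4: dist = v0:inf,v1:14,v2:0,v3:14,v4:33,v5:inf,v6:9,v7:5,v8:17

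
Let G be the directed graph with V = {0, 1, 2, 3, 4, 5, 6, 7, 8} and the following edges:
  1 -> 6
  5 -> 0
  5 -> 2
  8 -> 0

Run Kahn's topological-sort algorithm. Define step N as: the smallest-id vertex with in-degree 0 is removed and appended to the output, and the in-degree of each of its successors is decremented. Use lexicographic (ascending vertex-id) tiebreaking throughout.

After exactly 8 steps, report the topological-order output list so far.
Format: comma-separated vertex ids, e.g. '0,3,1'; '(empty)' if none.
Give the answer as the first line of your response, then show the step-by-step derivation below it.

1,3,4,5,2,6,7,8

step 1: output 1; order=[1]; indeg=(2,0,1,0,0,0,0,0,0)
step 2: output 3; order=[1,3]; indeg=(2,0,1,0,0,0,0,0,0)
step 3: output 4; order=[1,3,4]; indeg=(2,0,1,0,0,0,0,0,0)
step 4: output 5; order=[1,3,4,5]; indeg=(1,0,0,0,0,0,0,0,0)
step 5: output 2; order=[1,3,4,5,2]; indeg=(1,0,0,0,0,0,0,0,0)
step 6: output 6; order=[1,3,4,5,2,6]; indeg=(1,0,0,0,0,0,0,0,0)
step 7: output 7; order=[1,3,4,5,2,6,7]; indeg=(1,0,0,0,0,0,0,0,0)
step 8: output 8; order=[1,3,4,5,2,6,7,8]; indeg=(0,0,0,0,0,0,0,0,0)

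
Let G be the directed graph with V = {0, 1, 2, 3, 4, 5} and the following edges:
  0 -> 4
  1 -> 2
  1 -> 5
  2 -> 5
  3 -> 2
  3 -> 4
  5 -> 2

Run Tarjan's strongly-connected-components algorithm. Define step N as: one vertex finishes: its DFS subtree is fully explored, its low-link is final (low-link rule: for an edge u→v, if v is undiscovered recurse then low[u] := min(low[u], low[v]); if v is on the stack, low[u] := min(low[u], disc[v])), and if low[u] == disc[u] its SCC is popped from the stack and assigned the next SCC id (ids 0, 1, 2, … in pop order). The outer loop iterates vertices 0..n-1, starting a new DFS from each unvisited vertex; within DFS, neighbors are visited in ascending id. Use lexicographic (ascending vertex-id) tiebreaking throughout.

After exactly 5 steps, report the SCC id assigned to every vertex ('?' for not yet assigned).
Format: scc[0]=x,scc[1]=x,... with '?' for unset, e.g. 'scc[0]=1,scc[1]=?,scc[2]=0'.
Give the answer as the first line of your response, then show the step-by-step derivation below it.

scc[0]=1,scc[1]=3,scc[2]=2,scc[3]=?,scc[4]=0,scc[5]=2

step 1: low=(low[0]=0,low[1]=?,low[2]=?,low[3]=?,low[4]=1,low[5]=?); scc=(scc[0]=?,scc[1]=?,scc[2]=?,scc[3]=?,scc[4]=0,scc[5]=?)
step 2: low=(low[0]=0,low[1]=?,low[2]=?,low[3]=?,low[4]=1,low[5]=?); scc=(scc[0]=1,scc[1]=?,scc[2]=?,scc[3]=?,scc[4]=0,scc[5]=?)
step 3: low=(low[0]=0,low[1]=2,low[2]=3,low[3]=?,low[4]=1,low[5]=3); scc=(scc[0]=1,scc[1]=?,scc[2]=?,scc[3]=?,scc[4]=0,scc[5]=?)
step 4: low=(low[0]=0,low[1]=2,low[2]=3,low[3]=?,low[4]=1,low[5]=3); scc=(scc[0]=1,scc[1]=?,scc[2]=2,scc[3]=?,scc[4]=0,scc[5]=2)
step 5: low=(low[0]=0,low[1]=2,low[2]=3,low[3]=?,low[4]=1,low[5]=3); scc=(scc[0]=1,scc[1]=3,scc[2]=2,scc[3]=?,scc[4]=0,scc[5]=2)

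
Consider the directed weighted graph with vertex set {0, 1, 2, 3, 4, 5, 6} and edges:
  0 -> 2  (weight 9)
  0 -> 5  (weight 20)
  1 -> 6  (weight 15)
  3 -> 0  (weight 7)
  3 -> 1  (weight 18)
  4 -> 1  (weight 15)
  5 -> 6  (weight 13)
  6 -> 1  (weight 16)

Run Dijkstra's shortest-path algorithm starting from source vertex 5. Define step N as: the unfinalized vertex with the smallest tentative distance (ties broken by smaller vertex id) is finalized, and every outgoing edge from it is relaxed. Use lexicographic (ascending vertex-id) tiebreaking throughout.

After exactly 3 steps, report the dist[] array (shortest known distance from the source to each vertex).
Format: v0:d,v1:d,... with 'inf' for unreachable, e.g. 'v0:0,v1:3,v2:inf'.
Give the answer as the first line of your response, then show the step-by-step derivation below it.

v0:inf,v1:29,v2:inf,v3:inf,v4:inf,v5:0,v6:13

step 1: dist = v0:inf,v1:inf,v2:inf,v3:inf,v4:inf,v5:0,v6:13
step 2: dist = v0:inf,v1:29,v2:inf,v3:inf,v4:inf,v5:0,v6:13
step 3: dist = v0:inf,v1:29,v2:inf,v3:inf,v4:inf,v5:0,v6:13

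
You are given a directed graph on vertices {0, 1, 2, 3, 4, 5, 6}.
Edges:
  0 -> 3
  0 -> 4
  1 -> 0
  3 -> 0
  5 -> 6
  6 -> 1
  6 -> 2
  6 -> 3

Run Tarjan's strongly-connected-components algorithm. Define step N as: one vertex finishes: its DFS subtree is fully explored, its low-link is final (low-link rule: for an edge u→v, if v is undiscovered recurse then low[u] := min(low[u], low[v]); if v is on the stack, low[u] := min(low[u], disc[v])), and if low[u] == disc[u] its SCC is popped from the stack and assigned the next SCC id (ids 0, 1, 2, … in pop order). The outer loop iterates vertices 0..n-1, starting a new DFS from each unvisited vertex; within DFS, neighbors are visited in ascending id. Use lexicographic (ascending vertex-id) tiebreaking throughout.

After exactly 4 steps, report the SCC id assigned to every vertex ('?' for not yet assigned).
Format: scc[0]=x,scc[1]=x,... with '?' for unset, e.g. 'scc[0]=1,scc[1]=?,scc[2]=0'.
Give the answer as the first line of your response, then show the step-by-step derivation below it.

scc[0]=1,scc[1]=2,scc[2]=?,scc[3]=1,scc[4]=0,scc[5]=?,scc[6]=?

step 1: low=(low[0]=0,low[1]=?,low[2]=?,low[3]=0,low[4]=?,low[5]=?,low[6]=?); scc=(scc[0]=?,scc[1]=?,scc[2]=?,scc[3]=?,scc[4]=?,scc[5]=?,scc[6]=?)
step 2: low=(low[0]=0,low[1]=?,low[2]=?,low[3]=0,low[4]=2,low[5]=?,low[6]=?); scc=(scc[0]=?,scc[1]=?,scc[2]=?,scc[3]=?,scc[4]=0,scc[5]=?,scc[6]=?)
step 3: low=(low[0]=0,low[1]=?,low[2]=?,low[3]=0,low[4]=2,low[5]=?,low[6]=?); scc=(scc[0]=1,scc[1]=?,scc[2]=?,scc[3]=1,scc[4]=0,scc[5]=?,scc[6]=?)
step 4: low=(low[0]=0,low[1]=3,low[2]=?,low[3]=0,low[4]=2,low[5]=?,low[6]=?); scc=(scc[0]=1,scc[1]=2,scc[2]=?,scc[3]=1,scc[4]=0,scc[5]=?,scc[6]=?)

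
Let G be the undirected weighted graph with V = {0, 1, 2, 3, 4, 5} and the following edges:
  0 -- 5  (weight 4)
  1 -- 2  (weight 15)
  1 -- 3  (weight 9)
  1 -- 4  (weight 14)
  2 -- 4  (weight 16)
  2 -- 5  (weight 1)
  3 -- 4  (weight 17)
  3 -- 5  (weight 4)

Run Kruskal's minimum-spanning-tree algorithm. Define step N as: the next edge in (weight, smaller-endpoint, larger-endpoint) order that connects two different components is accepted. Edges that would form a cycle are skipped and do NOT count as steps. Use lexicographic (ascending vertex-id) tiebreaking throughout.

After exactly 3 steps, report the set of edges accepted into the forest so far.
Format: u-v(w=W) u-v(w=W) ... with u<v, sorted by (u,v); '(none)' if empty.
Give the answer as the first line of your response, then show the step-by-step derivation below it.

0-5(w=4) 2-5(w=1) 3-5(w=4)

step 1: add edge 2-5 (w=1); MST = {2-5(w=1)}
step 2: add edge 0-5 (w=4); MST = {0-5(w=4) 2-5(w=1)}
step 3: add edge 3-5 (w=4); MST = {0-5(w=4) 2-5(w=1) 3-5(w=4)}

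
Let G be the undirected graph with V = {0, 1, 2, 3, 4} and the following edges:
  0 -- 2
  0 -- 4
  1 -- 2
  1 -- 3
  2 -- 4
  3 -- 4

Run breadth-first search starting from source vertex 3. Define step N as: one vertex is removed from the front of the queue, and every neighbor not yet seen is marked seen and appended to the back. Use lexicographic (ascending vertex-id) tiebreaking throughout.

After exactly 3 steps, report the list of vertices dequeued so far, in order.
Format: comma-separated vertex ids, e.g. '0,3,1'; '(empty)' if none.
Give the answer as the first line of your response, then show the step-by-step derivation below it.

3,1,4

step 1: dequeue 3; queue=[1,4]; order=3
step 2: dequeue 1; queue=[4,2]; order=3,1
step 3: dequeue 4; queue=[2,0]; order=3,1,4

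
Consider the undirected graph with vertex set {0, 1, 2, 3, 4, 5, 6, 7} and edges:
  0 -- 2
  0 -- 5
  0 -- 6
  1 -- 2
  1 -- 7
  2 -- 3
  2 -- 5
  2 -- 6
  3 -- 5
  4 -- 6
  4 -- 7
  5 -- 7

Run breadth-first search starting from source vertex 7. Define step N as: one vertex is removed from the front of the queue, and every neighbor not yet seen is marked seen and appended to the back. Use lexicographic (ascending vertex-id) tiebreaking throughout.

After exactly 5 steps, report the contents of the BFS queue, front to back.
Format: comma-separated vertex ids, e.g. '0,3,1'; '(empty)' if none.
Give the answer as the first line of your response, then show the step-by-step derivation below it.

6,0,3

step 1: dequeue 7; queue=[1,4,5]; order=7
step 2: dequeue 1; queue=[4,5,2]; order=7,1
step 3: dequeue 4; queue=[5,2,6]; order=7,1,4
step 4: dequeue 5; queue=[2,6,0,3]; order=7,1,4,5
step 5: dequeue 2; queue=[6,0,3]; order=7,1,4,5,2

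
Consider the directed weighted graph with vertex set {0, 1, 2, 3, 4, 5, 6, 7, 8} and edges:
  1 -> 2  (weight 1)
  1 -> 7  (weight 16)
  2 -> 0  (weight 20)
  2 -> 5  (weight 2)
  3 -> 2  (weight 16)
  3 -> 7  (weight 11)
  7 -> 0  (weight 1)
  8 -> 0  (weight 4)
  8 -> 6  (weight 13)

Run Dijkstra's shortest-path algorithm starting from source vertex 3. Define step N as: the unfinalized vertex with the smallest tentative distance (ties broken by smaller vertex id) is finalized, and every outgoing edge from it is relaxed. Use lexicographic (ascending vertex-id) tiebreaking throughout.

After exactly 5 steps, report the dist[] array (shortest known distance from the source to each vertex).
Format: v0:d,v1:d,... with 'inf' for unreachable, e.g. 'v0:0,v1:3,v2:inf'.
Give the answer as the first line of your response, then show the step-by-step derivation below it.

v0:12,v1:inf,v2:16,v3:0,v4:inf,v5:18,v6:inf,v7:11,v8:inf

step 1: dist = v0:inf,v1:inf,v2:16,v3:0,v4:inf,v5:inf,v6:inf,v7:11,v8:inf
step 2: dist = v0:12,v1:inf,v2:16,v3:0,v4:inf,v5:inf,v6:inf,v7:11,v8:inf
step 3: dist = v0:12,v1:inf,v2:16,v3:0,v4:inf,v5:inf,v6:inf,v7:11,v8:inf
step 4: dist = v0:12,v1:inf,v2:16,v3:0,v4:inf,v5:18,v6:inf,v7:11,v8:inf
step 5: dist = v0:12,v1:inf,v2:16,v3:0,v4:inf,v5:18,v6:inf,v7:11,v8:inf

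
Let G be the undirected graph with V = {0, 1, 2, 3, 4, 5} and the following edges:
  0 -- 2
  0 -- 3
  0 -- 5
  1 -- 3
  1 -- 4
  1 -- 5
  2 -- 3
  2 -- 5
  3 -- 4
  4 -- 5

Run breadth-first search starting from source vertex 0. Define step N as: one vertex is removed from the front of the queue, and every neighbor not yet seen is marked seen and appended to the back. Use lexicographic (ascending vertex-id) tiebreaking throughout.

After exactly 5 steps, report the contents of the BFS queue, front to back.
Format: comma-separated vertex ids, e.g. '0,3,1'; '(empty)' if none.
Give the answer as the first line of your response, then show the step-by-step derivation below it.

4

step 1: dequeue 0; queue=[2,3,5]; order=0
step 2: dequeue 2; queue=[3,5]; order=0,2
step 3: dequeue 3; queue=[5,1,4]; order=0,2,3
step 4: dequeue 5; queue=[1,4]; order=0,2,3,5
step 5: dequeue 1; queue=[4]; order=0,2,3,5,1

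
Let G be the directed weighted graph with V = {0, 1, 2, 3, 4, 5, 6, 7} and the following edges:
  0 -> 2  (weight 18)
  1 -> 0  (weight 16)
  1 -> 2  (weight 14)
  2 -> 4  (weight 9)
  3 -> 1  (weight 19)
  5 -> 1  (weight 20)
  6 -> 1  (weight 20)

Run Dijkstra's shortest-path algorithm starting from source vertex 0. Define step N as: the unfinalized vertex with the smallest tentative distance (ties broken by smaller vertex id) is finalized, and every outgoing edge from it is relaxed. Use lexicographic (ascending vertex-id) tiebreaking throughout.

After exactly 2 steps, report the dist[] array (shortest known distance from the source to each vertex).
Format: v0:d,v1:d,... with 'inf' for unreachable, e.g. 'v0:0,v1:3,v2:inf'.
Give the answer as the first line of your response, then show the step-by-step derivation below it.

v0:0,v1:inf,v2:18,v3:inf,v4:27,v5:inf,v6:inf,v7:inf

step 1: dist = v0:0,v1:inf,v2:18,v3:inf,v4:inf,v5:inf,v6:inf,v7:inf
step 2: dist = v0:0,v1:inf,v2:18,v3:inf,v4:27,v5:inf,v6:inf,v7:inf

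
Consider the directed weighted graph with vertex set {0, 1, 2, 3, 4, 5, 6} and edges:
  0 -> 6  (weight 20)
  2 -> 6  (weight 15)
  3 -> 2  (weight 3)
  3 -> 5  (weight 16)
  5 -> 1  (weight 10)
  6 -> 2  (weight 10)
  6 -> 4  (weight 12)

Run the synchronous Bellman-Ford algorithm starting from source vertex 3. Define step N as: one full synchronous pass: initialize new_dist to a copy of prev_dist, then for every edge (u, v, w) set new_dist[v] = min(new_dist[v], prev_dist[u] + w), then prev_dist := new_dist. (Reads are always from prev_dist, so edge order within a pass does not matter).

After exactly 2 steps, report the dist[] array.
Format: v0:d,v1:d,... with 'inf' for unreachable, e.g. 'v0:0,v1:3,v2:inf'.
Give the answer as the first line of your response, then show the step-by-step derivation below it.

v0:inf,v1:26,v2:3,v3:0,v4:inf,v5:16,v6:18

step 1: dist = v0:inf,v1:inf,v2:3,v3:0,v4:inf,v5:16,v6:inf
step 2: dist = v0:inf,v1:26,v2:3,v3:0,v4:inf,v5:16,v6:18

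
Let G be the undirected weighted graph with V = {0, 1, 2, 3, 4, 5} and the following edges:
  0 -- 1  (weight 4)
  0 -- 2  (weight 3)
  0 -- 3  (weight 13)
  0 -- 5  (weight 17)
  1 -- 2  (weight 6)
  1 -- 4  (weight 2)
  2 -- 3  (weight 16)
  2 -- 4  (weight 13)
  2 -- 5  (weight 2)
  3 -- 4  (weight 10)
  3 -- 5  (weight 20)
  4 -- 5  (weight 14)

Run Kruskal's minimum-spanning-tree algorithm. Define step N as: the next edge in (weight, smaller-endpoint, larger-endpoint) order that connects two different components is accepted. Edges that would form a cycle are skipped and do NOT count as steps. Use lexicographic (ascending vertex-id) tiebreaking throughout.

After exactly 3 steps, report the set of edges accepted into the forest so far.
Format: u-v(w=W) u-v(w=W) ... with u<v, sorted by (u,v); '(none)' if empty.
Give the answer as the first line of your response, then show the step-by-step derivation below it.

0-2(w=3) 1-4(w=2) 2-5(w=2)

step 1: add edge 1-4 (w=2); MST = {1-4(w=2)}
step 2: add edge 2-5 (w=2); MST = {1-4(w=2) 2-5(w=2)}
step 3: add edge 0-2 (w=3); MST = {0-2(w=3) 1-4(w=2) 2-5(w=2)}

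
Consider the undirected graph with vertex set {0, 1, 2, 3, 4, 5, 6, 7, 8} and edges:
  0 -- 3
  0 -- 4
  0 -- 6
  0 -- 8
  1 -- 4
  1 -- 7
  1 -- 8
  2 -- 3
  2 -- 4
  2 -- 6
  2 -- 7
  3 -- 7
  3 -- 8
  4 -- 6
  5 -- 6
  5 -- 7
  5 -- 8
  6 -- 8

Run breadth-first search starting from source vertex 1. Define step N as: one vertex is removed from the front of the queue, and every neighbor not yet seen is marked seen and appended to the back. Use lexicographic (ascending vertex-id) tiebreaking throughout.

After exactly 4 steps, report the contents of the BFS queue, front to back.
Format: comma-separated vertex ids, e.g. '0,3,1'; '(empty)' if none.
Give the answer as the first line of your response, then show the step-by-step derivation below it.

0,2,6,3,5

step 1: dequeue 1; queue=[4,7,8]; order=1
step 2: dequeue 4; queue=[7,8,0,2,6]; order=1,4
step 3: dequeue 7; queue=[8,0,2,6,3,5]; order=1,4,7
step 4: dequeue 8; queue=[0,2,6,3,5]; order=1,4,7,8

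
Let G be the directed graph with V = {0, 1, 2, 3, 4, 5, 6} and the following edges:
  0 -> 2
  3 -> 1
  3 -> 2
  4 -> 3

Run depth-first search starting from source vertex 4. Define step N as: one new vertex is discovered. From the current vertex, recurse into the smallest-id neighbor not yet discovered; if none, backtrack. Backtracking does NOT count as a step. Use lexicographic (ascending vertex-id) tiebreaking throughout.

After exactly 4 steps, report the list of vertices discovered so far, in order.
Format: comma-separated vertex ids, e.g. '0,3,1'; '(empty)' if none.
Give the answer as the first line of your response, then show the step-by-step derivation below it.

4,3,1,2

step 1: discover 4; path=4; order=4
step 2: discover 3; path=4>3; order=4,3
step 3: discover 1; path=4>3>1; order=4,3,1
step 4: discover 2; path=4>3>2; order=4,3,1,2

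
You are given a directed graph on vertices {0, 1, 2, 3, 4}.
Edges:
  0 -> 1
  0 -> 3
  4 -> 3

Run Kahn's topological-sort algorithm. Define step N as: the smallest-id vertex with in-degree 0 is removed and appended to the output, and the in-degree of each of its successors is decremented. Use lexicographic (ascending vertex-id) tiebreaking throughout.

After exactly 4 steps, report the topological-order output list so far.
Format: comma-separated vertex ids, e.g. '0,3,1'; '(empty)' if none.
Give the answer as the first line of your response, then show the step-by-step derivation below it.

0,1,2,4

step 1: output 0; order=[0]; indeg=(0,0,0,1,0)
step 2: output 1; order=[0,1]; indeg=(0,0,0,1,0)
step 3: output 2; order=[0,1,2]; indeg=(0,0,0,1,0)
step 4: output 4; order=[0,1,2,4]; indeg=(0,0,0,0,0)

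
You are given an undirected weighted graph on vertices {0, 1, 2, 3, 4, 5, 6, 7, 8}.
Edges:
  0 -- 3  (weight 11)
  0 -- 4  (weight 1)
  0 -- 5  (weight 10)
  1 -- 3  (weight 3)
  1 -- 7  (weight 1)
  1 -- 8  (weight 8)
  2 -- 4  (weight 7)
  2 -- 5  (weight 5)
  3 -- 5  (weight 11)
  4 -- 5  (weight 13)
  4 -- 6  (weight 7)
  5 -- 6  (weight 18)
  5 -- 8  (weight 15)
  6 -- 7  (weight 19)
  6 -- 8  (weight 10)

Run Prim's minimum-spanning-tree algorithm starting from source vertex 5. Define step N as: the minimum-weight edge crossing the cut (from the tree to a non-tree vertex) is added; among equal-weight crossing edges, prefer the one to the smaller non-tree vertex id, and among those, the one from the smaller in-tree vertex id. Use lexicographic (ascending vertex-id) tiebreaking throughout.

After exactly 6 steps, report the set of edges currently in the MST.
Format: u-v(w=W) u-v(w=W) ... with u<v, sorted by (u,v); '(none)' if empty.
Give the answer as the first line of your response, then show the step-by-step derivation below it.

0-4(w=1) 1-8(w=8) 2-4(w=7) 2-5(w=5) 4-6(w=7) 6-8(w=10)

step 1: add edge 2-5 (w=5); MST = {2-5(w=5)}
step 2: add edge 2-4 (w=7); MST = {2-4(w=7) 2-5(w=5)}
step 3: add edge 0-4 (w=1); MST = {0-4(w=1) 2-4(w=7) 2-5(w=5)}
step 4: add edge 4-6 (w=7); MST = {0-4(w=1) 2-4(w=7) 2-5(w=5) 4-6(w=7)}
step 5: add edge 6-8 (w=10); MST = {0-4(w=1) 2-4(w=7) 2-5(w=5) 4-6(w=7) 6-8(w=10)}
step 6: add edge 1-8 (w=8); MST = {0-4(w=1) 1-8(w=8) 2-4(w=7) 2-5(w=5) 4-6(w=7) 6-8(w=10)}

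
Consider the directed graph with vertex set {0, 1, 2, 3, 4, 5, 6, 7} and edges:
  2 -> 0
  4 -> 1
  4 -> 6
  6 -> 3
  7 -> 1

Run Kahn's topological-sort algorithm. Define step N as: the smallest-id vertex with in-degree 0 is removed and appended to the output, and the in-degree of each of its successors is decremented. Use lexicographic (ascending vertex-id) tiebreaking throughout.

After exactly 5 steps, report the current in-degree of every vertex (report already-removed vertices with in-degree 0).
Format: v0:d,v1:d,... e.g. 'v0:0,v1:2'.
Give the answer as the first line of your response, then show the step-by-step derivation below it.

v0:0,v1:1,v2:0,v3:0,v4:0,v5:0,v6:0,v7:0

step 1: output 2; order=[2]; indeg=(0,2,0,1,0,0,1,0)
step 2: output 0; order=[2,0]; indeg=(0,2,0,1,0,0,1,0)
step 3: output 4; order=[2,0,4]; indeg=(0,1,0,1,0,0,0,0)
step 4: output 5; order=[2,0,4,5]; indeg=(0,1,0,1,0,0,0,0)
step 5: output 6; order=[2,0,4,5,6]; indeg=(0,1,0,0,0,0,0,0)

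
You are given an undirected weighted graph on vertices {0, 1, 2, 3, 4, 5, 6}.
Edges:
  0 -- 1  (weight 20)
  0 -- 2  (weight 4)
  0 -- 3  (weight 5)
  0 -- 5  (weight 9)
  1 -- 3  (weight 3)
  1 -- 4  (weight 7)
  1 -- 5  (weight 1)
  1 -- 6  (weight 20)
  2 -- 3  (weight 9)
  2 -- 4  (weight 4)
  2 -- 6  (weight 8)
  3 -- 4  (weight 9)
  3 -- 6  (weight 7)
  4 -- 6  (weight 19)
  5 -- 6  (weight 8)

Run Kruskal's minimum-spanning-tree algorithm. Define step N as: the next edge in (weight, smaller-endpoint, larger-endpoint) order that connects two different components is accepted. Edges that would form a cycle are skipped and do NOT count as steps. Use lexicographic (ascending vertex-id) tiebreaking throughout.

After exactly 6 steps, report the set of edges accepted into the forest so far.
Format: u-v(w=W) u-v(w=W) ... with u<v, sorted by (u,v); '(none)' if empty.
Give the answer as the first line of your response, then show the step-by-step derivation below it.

0-2(w=4) 0-3(w=5) 1-3(w=3) 1-5(w=1) 2-4(w=4) 3-6(w=7)

step 1: add edge 1-5 (w=1); MST = {1-5(w=1)}
step 2: add edge 1-3 (w=3); MST = {1-3(w=3) 1-5(w=1)}
step 3: add edge 0-2 (w=4); MST = {0-2(w=4) 1-3(w=3) 1-5(w=1)}
step 4: add edge 2-4 (w=4); MST = {0-2(w=4) 1-3(w=3) 1-5(w=1) 2-4(w=4)}
step 5: add edge 0-3 (w=5); MST = {0-2(w=4) 0-3(w=5) 1-3(w=3) 1-5(w=1) 2-4(w=4)}
step 6: add edge 3-6 (w=7); MST = {0-2(w=4) 0-3(w=5) 1-3(w=3) 1-5(w=1) 2-4(w=4) 3-6(w=7)}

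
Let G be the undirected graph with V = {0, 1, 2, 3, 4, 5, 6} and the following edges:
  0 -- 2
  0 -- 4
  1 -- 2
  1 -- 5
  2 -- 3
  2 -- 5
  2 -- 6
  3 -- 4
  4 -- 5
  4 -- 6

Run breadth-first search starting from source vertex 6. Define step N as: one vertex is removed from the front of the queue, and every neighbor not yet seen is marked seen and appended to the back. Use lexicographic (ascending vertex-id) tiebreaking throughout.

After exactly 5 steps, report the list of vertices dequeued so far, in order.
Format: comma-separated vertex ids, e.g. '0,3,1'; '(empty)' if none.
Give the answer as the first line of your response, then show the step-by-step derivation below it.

6,2,4,0,1

step 1: dequeue 6; queue=[2,4]; order=6
step 2: dequeue 2; queue=[4,0,1,3,5]; order=6,2
step 3: dequeue 4; queue=[0,1,3,5]; order=6,2,4
step 4: dequeue 0; queue=[1,3,5]; order=6,2,4,0
step 5: dequeue 1; queue=[3,5]; order=6,2,4,0,1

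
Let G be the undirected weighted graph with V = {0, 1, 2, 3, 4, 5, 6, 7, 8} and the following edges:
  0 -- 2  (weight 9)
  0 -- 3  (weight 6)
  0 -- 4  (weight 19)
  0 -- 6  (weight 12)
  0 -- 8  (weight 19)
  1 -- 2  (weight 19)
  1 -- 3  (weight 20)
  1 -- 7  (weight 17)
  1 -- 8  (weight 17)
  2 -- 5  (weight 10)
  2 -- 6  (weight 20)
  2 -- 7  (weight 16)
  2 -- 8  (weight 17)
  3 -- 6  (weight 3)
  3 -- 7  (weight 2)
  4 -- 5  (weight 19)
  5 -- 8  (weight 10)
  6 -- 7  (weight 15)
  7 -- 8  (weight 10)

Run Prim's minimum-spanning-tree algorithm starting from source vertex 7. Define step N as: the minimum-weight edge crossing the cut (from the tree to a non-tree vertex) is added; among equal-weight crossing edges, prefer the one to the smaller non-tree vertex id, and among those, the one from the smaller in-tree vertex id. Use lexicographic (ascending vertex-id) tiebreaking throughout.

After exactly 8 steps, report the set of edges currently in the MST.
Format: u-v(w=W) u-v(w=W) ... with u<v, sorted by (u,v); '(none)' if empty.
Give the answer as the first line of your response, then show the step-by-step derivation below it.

0-2(w=9) 0-3(w=6) 0-4(w=19) 1-7(w=17) 2-5(w=10) 3-6(w=3) 3-7(w=2) 5-8(w=10)

step 1: add edge 3-7 (w=2); MST = {3-7(w=2)}
step 2: add edge 3-6 (w=3); MST = {3-6(w=3) 3-7(w=2)}
step 3: add edge 0-3 (w=6); MST = {0-3(w=6) 3-6(w=3) 3-7(w=2)}
step 4: add edge 0-2 (w=9); MST = {0-2(w=9) 0-3(w=6) 3-6(w=3) 3-7(w=2)}
step 5: add edge 2-5 (w=10); MST = {0-2(w=9) 0-3(w=6) 2-5(w=10) 3-6(w=3) 3-7(w=2)}
step 6: add edge 5-8 (w=10); MST = {0-2(w=9) 0-3(w=6) 2-5(w=10) 3-6(w=3) 3-7(w=2) 5-8(w=10)}
step 7: add edge 1-7 (w=17); MST = {0-2(w=9) 0-3(w=6) 1-7(w=17) 2-5(w=10) 3-6(w=3) 3-7(w=2) 5-8(w=10)}
step 8: add edge 0-4 (w=19); MST = {0-2(w=9) 0-3(w=6) 0-4(w=19) 1-7(w=17) 2-5(w=10) 3-6(w=3) 3-7(w=2) 5-8(w=10)}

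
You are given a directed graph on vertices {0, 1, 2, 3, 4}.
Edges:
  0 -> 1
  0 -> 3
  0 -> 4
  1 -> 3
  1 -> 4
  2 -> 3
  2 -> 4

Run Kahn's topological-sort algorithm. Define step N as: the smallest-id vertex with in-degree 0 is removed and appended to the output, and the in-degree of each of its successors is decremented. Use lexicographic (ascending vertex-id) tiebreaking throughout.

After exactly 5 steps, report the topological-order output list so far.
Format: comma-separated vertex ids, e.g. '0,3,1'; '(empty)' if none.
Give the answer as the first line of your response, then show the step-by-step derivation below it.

0,1,2,3,4

step 1: output 0; order=[0]; indeg=(0,0,0,2,2)
step 2: output 1; order=[0,1]; indeg=(0,0,0,1,1)
step 3: output 2; order=[0,1,2]; indeg=(0,0,0,0,0)
step 4: output 3; order=[0,1,2,3]; indeg=(0,0,0,0,0)
step 5: output 4; order=[0,1,2,3,4]; indeg=(0,0,0,0,0)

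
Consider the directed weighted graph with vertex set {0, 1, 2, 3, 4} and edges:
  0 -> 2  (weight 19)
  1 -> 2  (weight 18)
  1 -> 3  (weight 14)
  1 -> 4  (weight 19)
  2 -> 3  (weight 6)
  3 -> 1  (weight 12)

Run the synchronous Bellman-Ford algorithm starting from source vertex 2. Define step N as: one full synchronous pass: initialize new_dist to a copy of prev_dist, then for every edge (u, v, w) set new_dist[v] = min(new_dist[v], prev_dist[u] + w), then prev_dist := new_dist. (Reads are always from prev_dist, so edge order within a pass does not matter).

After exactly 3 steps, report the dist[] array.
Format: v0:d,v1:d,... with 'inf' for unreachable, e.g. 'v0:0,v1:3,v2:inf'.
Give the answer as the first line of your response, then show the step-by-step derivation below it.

v0:inf,v1:18,v2:0,v3:6,v4:37

step 1: dist = v0:inf,v1:inf,v2:0,v3:6,v4:inf
step 2: dist = v0:inf,v1:18,v2:0,v3:6,v4:inf
step 3: dist = v0:inf,v1:18,v2:0,v3:6,v4:37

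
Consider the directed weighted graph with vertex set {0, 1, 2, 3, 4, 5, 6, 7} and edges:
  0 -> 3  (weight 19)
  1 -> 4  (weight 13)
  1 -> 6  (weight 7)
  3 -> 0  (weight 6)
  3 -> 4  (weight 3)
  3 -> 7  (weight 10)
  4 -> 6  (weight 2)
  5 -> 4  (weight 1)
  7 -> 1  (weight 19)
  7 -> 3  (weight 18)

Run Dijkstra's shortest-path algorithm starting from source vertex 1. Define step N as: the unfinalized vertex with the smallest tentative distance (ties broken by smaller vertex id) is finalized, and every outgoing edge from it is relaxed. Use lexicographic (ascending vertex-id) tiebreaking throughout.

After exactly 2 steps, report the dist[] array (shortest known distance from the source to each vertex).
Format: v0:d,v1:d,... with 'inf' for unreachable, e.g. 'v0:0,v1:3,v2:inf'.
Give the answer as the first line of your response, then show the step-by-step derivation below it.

v0:inf,v1:0,v2:inf,v3:inf,v4:13,v5:inf,v6:7,v7:inf

step 1: dist = v0:inf,v1:0,v2:inf,v3:inf,v4:13,v5:inf,v6:7,v7:inf
step 2: dist = v0:inf,v1:0,v2:inf,v3:inf,v4:13,v5:inf,v6:7,v7:inf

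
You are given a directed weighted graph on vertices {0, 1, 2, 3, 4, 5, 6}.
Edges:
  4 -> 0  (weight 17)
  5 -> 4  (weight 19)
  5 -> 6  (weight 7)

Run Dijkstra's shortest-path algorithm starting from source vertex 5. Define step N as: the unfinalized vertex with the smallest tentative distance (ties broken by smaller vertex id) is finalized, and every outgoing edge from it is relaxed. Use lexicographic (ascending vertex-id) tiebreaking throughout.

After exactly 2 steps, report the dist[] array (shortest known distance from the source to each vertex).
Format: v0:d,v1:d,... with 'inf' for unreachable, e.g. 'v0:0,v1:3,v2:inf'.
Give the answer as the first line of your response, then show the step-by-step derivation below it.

v0:inf,v1:inf,v2:inf,v3:inf,v4:19,v5:0,v6:7

step 1: dist = v0:inf,v1:inf,v2:inf,v3:inf,v4:19,v5:0,v6:7
step 2: dist = v0:inf,v1:inf,v2:inf,v3:inf,v4:19,v5:0,v6:7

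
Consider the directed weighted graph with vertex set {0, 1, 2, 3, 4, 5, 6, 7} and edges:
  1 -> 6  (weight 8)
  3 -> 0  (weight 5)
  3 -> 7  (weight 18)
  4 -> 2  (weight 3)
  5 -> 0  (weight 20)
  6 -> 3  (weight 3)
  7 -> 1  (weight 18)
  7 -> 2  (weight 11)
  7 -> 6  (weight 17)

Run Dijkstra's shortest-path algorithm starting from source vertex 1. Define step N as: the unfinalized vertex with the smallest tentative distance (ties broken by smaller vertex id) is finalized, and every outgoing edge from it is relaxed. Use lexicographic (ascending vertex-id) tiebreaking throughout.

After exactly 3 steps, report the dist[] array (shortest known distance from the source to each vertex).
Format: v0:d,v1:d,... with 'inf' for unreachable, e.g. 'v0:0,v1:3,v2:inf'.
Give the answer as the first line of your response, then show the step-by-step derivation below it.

v0:16,v1:0,v2:inf,v3:11,v4:inf,v5:inf,v6:8,v7:29

step 1: dist = v0:inf,v1:0,v2:inf,v3:inf,v4:inf,v5:inf,v6:8,v7:inf
step 2: dist = v0:inf,v1:0,v2:inf,v3:11,v4:inf,v5:inf,v6:8,v7:inf
step 3: dist = v0:16,v1:0,v2:inf,v3:11,v4:inf,v5:inf,v6:8,v7:29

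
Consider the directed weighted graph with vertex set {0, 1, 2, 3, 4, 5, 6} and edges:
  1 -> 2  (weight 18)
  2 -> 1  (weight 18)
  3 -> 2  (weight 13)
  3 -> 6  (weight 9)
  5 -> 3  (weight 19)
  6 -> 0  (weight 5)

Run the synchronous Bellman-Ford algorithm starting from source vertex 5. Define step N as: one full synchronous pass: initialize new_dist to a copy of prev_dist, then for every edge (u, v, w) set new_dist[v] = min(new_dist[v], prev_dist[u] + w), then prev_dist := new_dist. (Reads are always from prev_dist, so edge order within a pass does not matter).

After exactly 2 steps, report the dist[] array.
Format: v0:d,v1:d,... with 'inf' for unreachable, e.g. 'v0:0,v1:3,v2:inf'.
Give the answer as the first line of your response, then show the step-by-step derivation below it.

v0:inf,v1:inf,v2:32,v3:19,v4:inf,v5:0,v6:28

step 1: dist = v0:inf,v1:inf,v2:inf,v3:19,v4:inf,v5:0,v6:inf
step 2: dist = v0:inf,v1:inf,v2:32,v3:19,v4:inf,v5:0,v6:28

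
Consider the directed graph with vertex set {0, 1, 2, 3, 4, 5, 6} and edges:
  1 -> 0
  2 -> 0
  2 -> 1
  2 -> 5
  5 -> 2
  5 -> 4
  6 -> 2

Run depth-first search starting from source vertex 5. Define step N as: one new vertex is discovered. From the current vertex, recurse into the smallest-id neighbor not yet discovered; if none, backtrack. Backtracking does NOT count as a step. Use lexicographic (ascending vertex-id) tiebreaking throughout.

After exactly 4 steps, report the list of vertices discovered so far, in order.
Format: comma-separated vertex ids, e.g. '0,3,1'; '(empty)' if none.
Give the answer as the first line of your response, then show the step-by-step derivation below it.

5,2,0,1

step 1: discover 5; path=5; order=5
step 2: discover 2; path=5>2; order=5,2
step 3: discover 0; path=5>2>0; order=5,2,0
step 4: discover 1; path=5>2>1; order=5,2,0,1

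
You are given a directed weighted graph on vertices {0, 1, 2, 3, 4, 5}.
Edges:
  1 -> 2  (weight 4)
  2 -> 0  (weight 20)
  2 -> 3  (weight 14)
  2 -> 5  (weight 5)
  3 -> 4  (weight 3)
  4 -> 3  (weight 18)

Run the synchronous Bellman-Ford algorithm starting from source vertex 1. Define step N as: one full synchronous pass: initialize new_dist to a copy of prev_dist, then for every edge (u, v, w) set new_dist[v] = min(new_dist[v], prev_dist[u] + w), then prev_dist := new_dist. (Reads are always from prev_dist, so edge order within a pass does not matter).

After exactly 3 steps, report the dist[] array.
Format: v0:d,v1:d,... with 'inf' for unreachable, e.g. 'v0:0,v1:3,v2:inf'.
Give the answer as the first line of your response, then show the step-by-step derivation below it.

v0:24,v1:0,v2:4,v3:18,v4:21,v5:9

step 1: dist = v0:inf,v1:0,v2:4,v3:inf,v4:inf,v5:inf
step 2: dist = v0:24,v1:0,v2:4,v3:18,v4:inf,v5:9
step 3: dist = v0:24,v1:0,v2:4,v3:18,v4:21,v5:9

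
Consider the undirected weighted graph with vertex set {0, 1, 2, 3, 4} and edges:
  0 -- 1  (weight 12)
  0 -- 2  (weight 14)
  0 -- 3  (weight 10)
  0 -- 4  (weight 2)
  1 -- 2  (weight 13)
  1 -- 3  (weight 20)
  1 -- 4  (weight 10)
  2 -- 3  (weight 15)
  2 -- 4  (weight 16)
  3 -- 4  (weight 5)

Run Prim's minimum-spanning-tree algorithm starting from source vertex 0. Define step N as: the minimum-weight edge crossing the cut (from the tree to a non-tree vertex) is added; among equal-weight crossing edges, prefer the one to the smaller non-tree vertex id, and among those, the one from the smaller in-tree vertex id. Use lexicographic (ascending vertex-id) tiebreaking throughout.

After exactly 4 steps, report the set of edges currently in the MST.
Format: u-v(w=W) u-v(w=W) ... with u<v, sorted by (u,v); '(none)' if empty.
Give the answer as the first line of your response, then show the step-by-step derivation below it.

0-4(w=2) 1-2(w=13) 1-4(w=10) 3-4(w=5)

step 1: add edge 0-4 (w=2); MST = {0-4(w=2)}
step 2: add edge 3-4 (w=5); MST = {0-4(w=2) 3-4(w=5)}
step 3: add edge 1-4 (w=10); MST = {0-4(w=2) 1-4(w=10) 3-4(w=5)}
step 4: add edge 1-2 (w=13); MST = {0-4(w=2) 1-2(w=13) 1-4(w=10) 3-4(w=5)}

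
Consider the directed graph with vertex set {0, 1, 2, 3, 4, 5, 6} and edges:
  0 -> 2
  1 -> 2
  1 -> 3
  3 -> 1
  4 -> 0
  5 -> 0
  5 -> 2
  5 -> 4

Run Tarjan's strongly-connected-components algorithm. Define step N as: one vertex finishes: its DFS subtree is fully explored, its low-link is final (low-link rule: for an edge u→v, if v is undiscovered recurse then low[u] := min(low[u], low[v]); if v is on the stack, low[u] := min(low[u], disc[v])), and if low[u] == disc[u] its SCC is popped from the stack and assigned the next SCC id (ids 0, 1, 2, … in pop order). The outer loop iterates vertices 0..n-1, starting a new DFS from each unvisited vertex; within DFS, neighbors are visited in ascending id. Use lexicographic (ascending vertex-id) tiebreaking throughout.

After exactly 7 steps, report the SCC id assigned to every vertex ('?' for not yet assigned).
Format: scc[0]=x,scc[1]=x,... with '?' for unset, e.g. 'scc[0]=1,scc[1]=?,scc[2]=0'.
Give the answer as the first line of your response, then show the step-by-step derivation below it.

scc[0]=1,scc[1]=2,scc[2]=0,scc[3]=2,scc[4]=3,scc[5]=4,scc[6]=5

step 1: low=(low[0]=0,low[1]=?,low[2]=1,low[3]=?,low[4]=?,low[5]=?,low[6]=?); scc=(scc[0]=?,scc[1]=?,scc[2]=0,scc[3]=?,scc[4]=?,scc[5]=?,scc[6]=?)
step 2: low=(low[0]=0,low[1]=?,low[2]=1,low[3]=?,low[4]=?,low[5]=?,low[6]=?); scc=(scc[0]=1,scc[1]=?,scc[2]=0,scc[3]=?,scc[4]=?,scc[5]=?,scc[6]=?)
step 3: low=(low[0]=0,low[1]=2,low[2]=1,low[3]=2,low[4]=?,low[5]=?,low[6]=?); scc=(scc[0]=1,scc[1]=?,scc[2]=0,scc[3]=?,scc[4]=?,scc[5]=?,scc[6]=?)
step 4: low=(low[0]=0,low[1]=2,low[2]=1,low[3]=2,low[4]=?,low[5]=?,low[6]=?); scc=(scc[0]=1,scc[1]=2,scc[2]=0,scc[3]=2,scc[4]=?,scc[5]=?,scc[6]=?)
step 5: low=(low[0]=0,low[1]=2,low[2]=1,low[3]=2,low[4]=4,low[5]=?,low[6]=?); scc=(scc[0]=1,scc[1]=2,scc[2]=0,scc[3]=2,scc[4]=3,scc[5]=?,scc[6]=?)
step 6: low=(low[0]=0,low[1]=2,low[2]=1,low[3]=2,low[4]=4,low[5]=5,low[6]=?); scc=(scc[0]=1,scc[1]=2,scc[2]=0,scc[3]=2,scc[4]=3,scc[5]=4,scc[6]=?)
step 7: low=(low[0]=0,low[1]=2,low[2]=1,low[3]=2,low[4]=4,low[5]=5,low[6]=6); scc=(scc[0]=1,scc[1]=2,scc[2]=0,scc[3]=2,scc[4]=3,scc[5]=4,scc[6]=5)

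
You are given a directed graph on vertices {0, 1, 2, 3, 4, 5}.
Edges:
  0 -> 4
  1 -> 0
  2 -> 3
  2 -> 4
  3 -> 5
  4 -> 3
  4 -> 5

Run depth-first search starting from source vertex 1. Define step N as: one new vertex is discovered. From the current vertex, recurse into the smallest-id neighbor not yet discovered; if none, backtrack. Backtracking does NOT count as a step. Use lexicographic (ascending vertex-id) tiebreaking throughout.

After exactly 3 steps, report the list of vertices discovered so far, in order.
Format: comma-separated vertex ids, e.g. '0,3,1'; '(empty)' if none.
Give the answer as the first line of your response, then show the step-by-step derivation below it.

1,0,4

step 1: discover 1; path=1; order=1
step 2: discover 0; path=1>0; order=1,0
step 3: discover 4; path=1>0>4; order=1,0,4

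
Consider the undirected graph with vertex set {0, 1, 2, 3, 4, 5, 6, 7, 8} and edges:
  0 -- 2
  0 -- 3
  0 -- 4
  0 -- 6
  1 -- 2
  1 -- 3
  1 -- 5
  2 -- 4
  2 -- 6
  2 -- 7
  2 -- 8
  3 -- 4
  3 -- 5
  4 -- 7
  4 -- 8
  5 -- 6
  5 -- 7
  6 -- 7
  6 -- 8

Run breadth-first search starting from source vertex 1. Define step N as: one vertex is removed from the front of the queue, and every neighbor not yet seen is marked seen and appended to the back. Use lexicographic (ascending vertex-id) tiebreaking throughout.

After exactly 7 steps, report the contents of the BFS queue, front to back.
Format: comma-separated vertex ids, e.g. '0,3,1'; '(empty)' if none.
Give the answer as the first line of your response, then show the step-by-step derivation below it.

7,8

step 1: dequeue 1; queue=[2,3,5]; order=1
step 2: dequeue 2; queue=[3,5,0,4,6,7,8]; order=1,2
step 3: dequeue 3; queue=[5,0,4,6,7,8]; order=1,2,3
step 4: dequeue 5; queue=[0,4,6,7,8]; order=1,2,3,5
step 5: dequeue 0; queue=[4,6,7,8]; order=1,2,3,5,0
step 6: dequeue 4; queue=[6,7,8]; order=1,2,3,5,0,4
step 7: dequeue 6; queue=[7,8]; order=1,2,3,5,0,4,6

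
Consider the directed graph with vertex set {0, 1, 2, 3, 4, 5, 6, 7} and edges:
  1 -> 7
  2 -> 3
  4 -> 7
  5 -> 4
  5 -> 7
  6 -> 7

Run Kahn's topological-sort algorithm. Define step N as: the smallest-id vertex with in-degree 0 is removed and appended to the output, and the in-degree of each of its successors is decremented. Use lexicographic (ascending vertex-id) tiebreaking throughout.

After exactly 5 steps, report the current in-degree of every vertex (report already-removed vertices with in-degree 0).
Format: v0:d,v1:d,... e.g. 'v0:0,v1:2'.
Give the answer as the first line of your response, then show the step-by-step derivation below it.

v0:0,v1:0,v2:0,v3:0,v4:0,v5:0,v6:0,v7:2

step 1: output 0; order=[0]; indeg=(0,0,0,1,1,0,0,4)
step 2: output 1; order=[0,1]; indeg=(0,0,0,1,1,0,0,3)
step 3: output 2; order=[0,1,2]; indeg=(0,0,0,0,1,0,0,3)
step 4: output 3; order=[0,1,2,3]; indeg=(0,0,0,0,1,0,0,3)
step 5: output 5; order=[0,1,2,3,5]; indeg=(0,0,0,0,0,0,0,2)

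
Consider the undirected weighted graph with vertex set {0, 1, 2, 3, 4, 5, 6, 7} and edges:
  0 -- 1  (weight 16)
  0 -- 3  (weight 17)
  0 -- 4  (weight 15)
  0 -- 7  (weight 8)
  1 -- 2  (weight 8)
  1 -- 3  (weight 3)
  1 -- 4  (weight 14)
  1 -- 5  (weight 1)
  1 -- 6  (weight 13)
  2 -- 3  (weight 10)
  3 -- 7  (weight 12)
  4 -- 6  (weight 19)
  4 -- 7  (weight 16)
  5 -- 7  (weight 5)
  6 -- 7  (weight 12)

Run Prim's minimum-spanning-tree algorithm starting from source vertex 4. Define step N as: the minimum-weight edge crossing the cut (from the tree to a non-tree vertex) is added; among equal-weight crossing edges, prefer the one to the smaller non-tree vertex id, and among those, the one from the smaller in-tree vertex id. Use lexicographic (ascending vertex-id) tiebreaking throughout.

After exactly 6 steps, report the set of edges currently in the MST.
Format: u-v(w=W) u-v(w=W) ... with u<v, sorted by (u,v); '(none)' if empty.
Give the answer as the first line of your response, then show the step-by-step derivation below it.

0-7(w=8) 1-2(w=8) 1-3(w=3) 1-4(w=14) 1-5(w=1) 5-7(w=5)

step 1: add edge 1-4 (w=14); MST = {1-4(w=14)}
step 2: add edge 1-5 (w=1); MST = {1-4(w=14) 1-5(w=1)}
step 3: add edge 1-3 (w=3); MST = {1-3(w=3) 1-4(w=14) 1-5(w=1)}
step 4: add edge 5-7 (w=5); MST = {1-3(w=3) 1-4(w=14) 1-5(w=1) 5-7(w=5)}
step 5: add edge 0-7 (w=8); MST = {0-7(w=8) 1-3(w=3) 1-4(w=14) 1-5(w=1) 5-7(w=5)}
step 6: add edge 1-2 (w=8); MST = {0-7(w=8) 1-2(w=8) 1-3(w=3) 1-4(w=14) 1-5(w=1) 5-7(w=5)}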